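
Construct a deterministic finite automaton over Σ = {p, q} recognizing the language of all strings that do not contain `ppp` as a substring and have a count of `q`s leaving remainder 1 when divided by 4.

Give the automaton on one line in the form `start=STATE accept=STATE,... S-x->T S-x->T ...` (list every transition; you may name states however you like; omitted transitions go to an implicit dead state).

start=s0 accept=s2,s4,s7 s0-p->s1 s0-q->s2 s1-p->s3 s1-q->s2 s2-p->s4 s2-q->s5 s3-p->s6 s3-q->s2 s4-p->s7 s4-q->s5 s5-p->s8 s5-q->s9 s6-p->s6 s6-q->s6 s7-p->s6 s7-q->s5 s8-p->s10 s8-q->s9 s9-p->s11 s9-q->s0 s10-p->s6 s10-q->s9 s11-p->s12 s11-q->s0 s12-p->s6 s12-q->s0

Handle the two conditions separately and then intersect. The first has 4 states tracking partial matches of the forbidden pattern `ppp`; the second has 4 states tracking the count of `q`s modulo 4. A product state is a pair (one from each), accepting exactly when both do. Minimizing collapses redundant product states.
A 13-state machine:
          p    q  
>  s0     s1   s2 
   s1     s3   s2 
 * s2     s4   s5 
   s3     s6   s2 
 * s4     s7   s5 
   s5     s8   s9 
   s6     s6   s6 
 * s7     s6   s5 
   s8    s10   s9 
   s9    s11   s0 
   s10    s6   s9 
   s11   s12   s0 
   s12    s6   s0 
(> = start, * = accepting)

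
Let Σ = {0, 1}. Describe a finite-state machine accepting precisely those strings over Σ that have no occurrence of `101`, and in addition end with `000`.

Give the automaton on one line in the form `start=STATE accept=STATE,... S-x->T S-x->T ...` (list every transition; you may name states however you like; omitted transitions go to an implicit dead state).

Run two small machines in parallel and take their product. One (4 states) tracks partial matches of the forbidden pattern `101`; the other (4 states) tracks how much of the suffix `000` has currently been matched. Each combined state is a pair, one component from each; accept when both components accept. After merging equivalent states the machine shrinks.
With 7 states:
        0   1  
>  s0   s1  s2 
   s1   s3  s2 
   s2   s4  s2 
   s3   s5  s2 
   s4   s3  s6 
 * s5   s5  s2 
   s6   s6  s6 
(> = start, * = accepting)

start=s0 accept=s5 s0-0->s1 s0-1->s2 s1-0->s3 s1-1->s2 s2-0->s4 s2-1->s2 s3-0->s5 s3-1->s2 s4-0->s3 s4-1->s6 s5-0->s5 s5-1->s2 s6-0->s6 s6-1->s6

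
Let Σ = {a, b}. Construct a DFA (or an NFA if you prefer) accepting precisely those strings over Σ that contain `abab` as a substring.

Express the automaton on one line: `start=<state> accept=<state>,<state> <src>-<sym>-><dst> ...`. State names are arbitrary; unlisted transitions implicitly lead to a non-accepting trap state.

States S0..S3 record the length of the longest prefix of `abab` that matches the current input suffix. Reaching S4 means `abab` has been seen, and we stay there forever. Accept from S4.
A 5-state machine:
        a   b  
>  S0   S1  S0 
   S1   S1  S2 
   S2   S3  S0 
   S3   S1  S4 
 * S4   S4  S4 
(> = start, * = accepting)

start=S0 accept=S4 S0-a->S1 S0-b->S0 S1-a->S1 S1-b->S2 S2-a->S3 S2-b->S0 S3-a->S1 S3-b->S4 S4-a->S4 S4-b->S4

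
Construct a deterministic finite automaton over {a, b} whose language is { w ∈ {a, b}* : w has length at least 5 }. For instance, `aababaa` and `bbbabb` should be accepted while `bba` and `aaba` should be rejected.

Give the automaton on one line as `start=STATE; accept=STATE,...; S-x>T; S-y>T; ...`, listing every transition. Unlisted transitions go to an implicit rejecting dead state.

start=s0; accept=s5,s6; s0-a>s1; s0-b>s1; s1-a>s2; s1-b>s2; s2-a>s3; s2-b>s3; s3-a>s4; s3-b>s4; s4-a>s5; s4-b>s5; s5-a>s6; s5-b>s6; s6-a>s6; s6-b>s6

We only need to distinguish lengths 0, 1, …, 5, and '>5'. Chain s0 → s1 → s2 → s3 → s4 → s5 → s6 on every symbol, with s6 looping. Accepting states: {s5, s6}.
A 7-state machine:
        a   b  
>  s0   s1  s1 
   s1   s2  s2 
   s2   s3  s3 
   s3   s4  s4 
   s4   s5  s5 
 * s5   s6  s6 
 * s6   s6  s6 
(> = start, * = accepting)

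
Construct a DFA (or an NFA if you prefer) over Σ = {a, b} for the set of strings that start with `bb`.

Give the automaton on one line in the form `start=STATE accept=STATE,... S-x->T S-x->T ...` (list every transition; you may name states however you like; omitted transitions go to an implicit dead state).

Walk along `bb` while the input agrees: from S0 take `b` to S1, and so on. Any deviation drops to the rejecting sink S3. Once S2 is reached the prefix is confirmed and every continuation is accepted.
        a   b  
>  S0   S3  S1 
   S1   S3  S2 
 * S2   S2  S2 
   S3   S3  S3 
(> = start, * = accepting)

start=S0 accept=S2 S0-a->S3 S0-b->S1 S1-a->S3 S1-b->S2 S2-a->S2 S2-b->S2 S3-a->S3 S3-b->S3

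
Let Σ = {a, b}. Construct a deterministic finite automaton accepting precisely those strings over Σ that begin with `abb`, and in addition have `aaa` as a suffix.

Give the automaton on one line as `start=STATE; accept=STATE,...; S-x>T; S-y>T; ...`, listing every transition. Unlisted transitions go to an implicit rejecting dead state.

start=q0; accept=q7; q0-a>q1; q0-b>q2; q1-a>q2; q1-b>q3; q2-a>q2; q2-b>q2; q3-a>q2; q3-b>q4; q4-a>q5; q4-b>q4; q5-a>q6; q5-b>q4; q6-a>q7; q6-b>q4; q7-a>q7; q7-b>q4

Handle the two conditions separately and then intersect. One (5 states) tracks whether the input so far still matches the prefix `abb`; the other (4 states) tracks how much of the suffix `aaa` has currently been matched. Each combined state is a pair, one component from each; accept when both components accept. Minimizing collapses redundant product states.
With 8 states:
        a   b  
>  q0   q1  q2 
   q1   q2  q3 
   q2   q2  q2 
   q3   q2  q4 
   q4   q5  q4 
   q5   q6  q4 
   q6   q7  q4 
 * q7   q7  q4 
(> = start, * = accepting)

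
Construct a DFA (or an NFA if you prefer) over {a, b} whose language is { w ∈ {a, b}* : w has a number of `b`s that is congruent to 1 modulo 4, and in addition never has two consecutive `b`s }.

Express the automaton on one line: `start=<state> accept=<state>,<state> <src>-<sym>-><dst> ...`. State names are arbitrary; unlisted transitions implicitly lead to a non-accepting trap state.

start=s0 accept=s1,s2 s0-a->s0 s0-b->s1 s1-a->s2 s1-b->s3 s2-a->s2 s2-b->s4 s3-a->s3 s3-b->s3 s4-a->s5 s4-b->s3 s5-a->s5 s5-b->s6 s6-a->s7 s6-b->s3 s7-a->s7 s7-b->s8 s8-a->s0 s8-b->s3

Build one automaton per condition and run them in lockstep. One (4 states) tracks the count of `b`s modulo 4; the other (3 states) tracks partial matches of the forbidden pattern `bb`. Each combined state is a pair, one component from each; accept when both components accept. Equivalent product states are then merged.
9 states suffice.
        a   b  
>  s0   s0  s1 
 * s1   s2  s3 
 * s2   s2  s4 
   s3   s3  s3 
   s4   s5  s3 
   s5   s5  s6 
   s6   s7  s3 
   s7   s7  s8 
   s8   s0  s3 
(> = start, * = accepting)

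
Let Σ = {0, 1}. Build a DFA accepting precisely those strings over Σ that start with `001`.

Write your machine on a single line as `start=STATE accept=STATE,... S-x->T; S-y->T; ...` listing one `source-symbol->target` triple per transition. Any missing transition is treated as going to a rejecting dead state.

Walk along `001` while the input agrees: from q0 take `0` to q1, and so on. Any deviation drops to the rejecting sink q4. Once q3 is reached the prefix is confirmed and every continuation is accepted.
A 5-state machine:
        0   1  
>  q0   q1  q4 
   q1   q2  q4 
   q2   q4  q3 
 * q3   q3  q3 
   q4   q4  q4 
(> = start, * = accepting)

start=q0; accept=q3; q0-0->q1; q0-1->q4; q1-0->q2; q1-1->q4; q2-0->q4; q2-1->q3; q3-0->q3; q3-1->q3; q4-0->q4; q4-1->q4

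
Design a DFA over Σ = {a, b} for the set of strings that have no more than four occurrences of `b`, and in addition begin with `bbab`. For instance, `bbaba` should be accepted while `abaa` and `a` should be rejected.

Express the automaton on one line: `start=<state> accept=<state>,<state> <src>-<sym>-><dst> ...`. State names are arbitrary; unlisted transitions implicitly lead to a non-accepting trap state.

start=S0 accept=S5,S6 S0-a->S1 S0-b->S2 S1-a->S1 S1-b->S1 S2-a->S1 S2-b->S3 S3-a->S4 S3-b->S1 S4-a->S1 S4-b->S5 S5-a->S5 S5-b->S6 S6-a->S6 S6-b->S1

Build one automaton per condition and run them in lockstep. The first has 6 states tracking the count of `b`s, saturating at 5; the second has 6 states tracking whether the input so far still matches the prefix `bbab`. A product state is a pair (one from each), accepting exactly when both do. Minimizing collapses redundant product states.
A 7-state machine:
        a   b  
>  S0   S1  S2 
   S1   S1  S1 
   S2   S1  S3 
   S3   S4  S1 
   S4   S1  S5 
 * S5   S5  S6 
 * S6   S6  S1 
(> = start, * = accepting)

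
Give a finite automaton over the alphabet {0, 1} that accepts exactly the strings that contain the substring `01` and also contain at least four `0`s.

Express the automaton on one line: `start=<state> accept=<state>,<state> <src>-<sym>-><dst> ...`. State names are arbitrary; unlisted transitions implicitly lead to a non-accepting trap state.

Run two small machines in parallel and take their product. One (3 states) tracks whether and how much of `01` has been seen; the other (6 states) tracks the count of `0`s, saturating at 5. Each combined state is a pair, one component from each; accept when both components accept. Equivalent product states are then merged.
9 states suffice.
        0   1  
>  s0   s1  s0 
   s1   s2  s3 
   s2   s4  s5 
   s3   s5  s3 
   s4   s6  s7 
   s5   s7  s5 
   s6   s6  s8 
   s7   s8  s7 
 * s8   s8  s8 
(> = start, * = accepting)

start=s0 accept=s8 s0-0->s1 s0-1->s0 s1-0->s2 s1-1->s3 s2-0->s4 s2-1->s5 s3-0->s5 s3-1->s3 s4-0->s6 s4-1->s7 s5-0->s7 s5-1->s5 s6-0->s6 s6-1->s8 s7-0->s8 s7-1->s7 s8-0->s8 s8-1->s8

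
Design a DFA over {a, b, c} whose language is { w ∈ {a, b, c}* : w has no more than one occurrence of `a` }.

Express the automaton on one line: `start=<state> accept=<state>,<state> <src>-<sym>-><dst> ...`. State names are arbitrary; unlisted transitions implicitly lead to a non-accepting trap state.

Count `a`s, saturating at 2: state q0 means no `a` yet, q1 means one `a` seen, q2 means more than one. Each `a` increments (capped at q2); other symbols loop. Accept from {q0, q1}.
A 3-state machine:
        a   b   c  
>* q0   q1  q0  q0 
 * q1   q2  q1  q1 
   q2   q2  q2  q2 
(> = start, * = accepting)

start=q0 accept=q0,q1 q0-a->q1 q0-b->q0 q0-c->q0 q1-a->q2 q1-b->q1 q1-c->q1 q2-a->q2 q2-b->q2 q2-c->q2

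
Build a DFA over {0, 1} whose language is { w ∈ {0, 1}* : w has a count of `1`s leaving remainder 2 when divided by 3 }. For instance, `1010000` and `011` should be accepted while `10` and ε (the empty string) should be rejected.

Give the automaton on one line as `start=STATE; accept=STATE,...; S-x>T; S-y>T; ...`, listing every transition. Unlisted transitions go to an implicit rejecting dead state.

start=A; accept=C; A-0>A; A-1>B; B-0>B; B-1>C; C-0>C; C-1>A

Keep the running count of `1`s modulo 3: each `1` advances along the cycle A → B → C → A while other symbols loop. Accept at C.
With 3 states:
       0  1 
>  A   A  B 
   B   B  C 
 * C   C  A 
(> = start, * = accepting)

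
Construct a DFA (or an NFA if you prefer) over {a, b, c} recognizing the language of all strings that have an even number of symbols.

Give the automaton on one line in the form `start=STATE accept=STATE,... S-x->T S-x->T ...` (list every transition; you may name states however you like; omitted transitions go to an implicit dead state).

start=S0 accept=S0 S0-a->S1 S0-b->S1 S0-c->S1 S1-a->S0 S1-b->S0 S1-c->S0

Only the length mod 2 matters, so use a 2-cycle: from any state, every input symbol moves to the next state, wrapping S1 back to S0. Mark S0 accepting.
2 states suffice.
        a   b   c  
>* S0   S1  S1  S1 
   S1   S0  S0  S0 
(> = start, * = accepting)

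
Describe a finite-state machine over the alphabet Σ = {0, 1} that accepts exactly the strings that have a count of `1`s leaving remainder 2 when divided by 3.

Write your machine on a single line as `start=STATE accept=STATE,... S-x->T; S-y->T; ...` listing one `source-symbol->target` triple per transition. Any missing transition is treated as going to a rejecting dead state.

start=S0; accept=S2; S0-0->S0; S0-1->S1; S1-0->S1; S1-1->S2; S2-0->S2; S2-1->S0

Keep the running count of `1`s modulo 3: each `1` advances along the cycle S0 → S1 → S2 → S0 while other symbols loop. Accept at S2.
A 3-state machine:
        0   1  
>  S0   S0  S1 
   S1   S1  S2 
 * S2   S2  S0 
(> = start, * = accepting)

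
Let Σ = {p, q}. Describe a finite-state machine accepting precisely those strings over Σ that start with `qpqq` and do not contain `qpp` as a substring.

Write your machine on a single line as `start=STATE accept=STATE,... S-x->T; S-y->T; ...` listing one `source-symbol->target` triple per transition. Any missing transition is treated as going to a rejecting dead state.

start=A; accept=F,G; A-p->B; A-q->C; B-p->B; B-q->B; C-p->D; C-q->B; D-p->B; D-q->E; E-p->B; E-q->F; F-p->G; F-q->F; G-p->B; G-q->F

Run two small machines in parallel and take their product. One (6 states) tracks whether the input so far still matches the prefix `qpqq`; the other (4 states) tracks partial matches of the forbidden pattern `qpp`. Each combined state is a pair, one component from each; accept when both components accept. After merging equivalent states the machine shrinks.
       p  q 
>  A   B  C 
   B   B  B 
   C   D  B 
   D   B  E 
   E   B  F 
 * F   G  F 
 * G   B  F 
(> = start, * = accepting)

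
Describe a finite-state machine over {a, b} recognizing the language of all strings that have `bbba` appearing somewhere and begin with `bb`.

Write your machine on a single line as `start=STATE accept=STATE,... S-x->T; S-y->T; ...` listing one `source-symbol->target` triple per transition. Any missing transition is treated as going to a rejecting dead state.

Build one automaton per condition and run them in lockstep. The first has 5 states tracking whether and how much of `bbba` has been seen; the second has 4 states tracking whether the input so far still matches the prefix `bb`. A product state is a pair (one from each), accepting exactly when both do. After merging equivalent states the machine shrinks.
With 8 states:
        a   b  
>  S0   S1  S2 
   S1   S1  S1 
   S2   S1  S3 
   S3   S4  S5 
   S4   S4  S6 
   S5   S7  S5 
   S6   S4  S3 
 * S7   S7  S7 
(> = start, * = accepting)

start=S0; accept=S7; S0-a->S1; S0-b->S2; S1-a->S1; S1-b->S1; S2-a->S1; S2-b->S3; S3-a->S4; S3-b->S5; S4-a->S4; S4-b->S6; S5-a->S7; S5-b->S5; S6-a->S4; S6-b->S3; S7-a->S7; S7-b->S7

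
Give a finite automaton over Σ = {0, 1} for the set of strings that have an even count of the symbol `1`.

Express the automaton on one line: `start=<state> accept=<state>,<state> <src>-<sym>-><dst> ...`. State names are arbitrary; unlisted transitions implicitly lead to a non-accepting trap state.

start=q0 accept=q0 q0-0->q0 q0-1->q1 q1-0->q1 q1-1->q0

The only thing that matters is how many `1`s have appeared, reduced mod 2. Use one state per residue: q0 for 0, …, q1 for 1. Reading `1` moves to the next residue; anything else stays put. q0 is accepting.
2 states suffice.
        0   1  
>* q0   q0  q1 
   q1   q1  q0 
(> = start, * = accepting)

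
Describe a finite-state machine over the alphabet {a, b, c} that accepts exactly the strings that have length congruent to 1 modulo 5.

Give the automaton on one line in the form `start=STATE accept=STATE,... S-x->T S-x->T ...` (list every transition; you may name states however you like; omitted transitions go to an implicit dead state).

start=q0 accept=q1 q0-a->q1 q0-b->q1 q0-c->q1 q1-a->q2 q1-b->q2 q1-c->q2 q2-a->q3 q2-b->q3 q2-c->q3 q3-a->q4 q3-b->q4 q3-c->q4 q4-a->q0 q4-b->q0 q4-c->q0

Only the length mod 5 matters, so use a 5-cycle: from any state, every input symbol moves to the next state, wrapping q4 back to q0. Mark q1 accepting.
        a   b   c  
>  q0   q1  q1  q1 
 * q1   q2  q2  q2 
   q2   q3  q3  q3 
   q3   q4  q4  q4 
   q4   q0  q0  q0 
(> = start, * = accepting)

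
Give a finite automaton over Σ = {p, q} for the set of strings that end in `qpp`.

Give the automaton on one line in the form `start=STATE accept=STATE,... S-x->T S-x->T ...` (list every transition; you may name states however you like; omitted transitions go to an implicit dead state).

Remember how much of `qpp` the current input suffix matches. State s0 means no match yet; s1 means the last symbol is `q`; s2 means the last 2 symbols are `qp`; s3 means the last 3 symbols are `qpp`. Only s3 accepts. On a mismatch, fall back to the longest proper suffix that is still a prefix of `qpp`.
With 4 states:
        p   q  
>  s0   s0  s1 
   s1   s2  s1 
   s2   s3  s1 
 * s3   s0  s1 
(> = start, * = accepting)

start=s0 accept=s3 s0-p->s0 s0-q->s1 s1-p->s2 s1-q->s1 s2-p->s3 s2-q->s1 s3-p->s0 s3-q->s1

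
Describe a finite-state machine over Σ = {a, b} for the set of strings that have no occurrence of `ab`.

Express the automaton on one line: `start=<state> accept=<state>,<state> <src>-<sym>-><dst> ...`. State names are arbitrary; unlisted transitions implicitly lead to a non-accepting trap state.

start=S0 accept=S0,S1 S0-a->S1 S0-b->S0 S1-a->S1 S1-b->S2 S2-a->S2 S2-b->S2

Track partial matches of the forbidden pattern `ab`. State S2 is a dead state reached once `ab` has occurred; every other state accepts. S0 means no part of `ab` is currently matched.
3 states suffice.
        a   b  
>* S0   S1  S0 
 * S1   S1  S2 
   S2   S2  S2 
(> = start, * = accepting)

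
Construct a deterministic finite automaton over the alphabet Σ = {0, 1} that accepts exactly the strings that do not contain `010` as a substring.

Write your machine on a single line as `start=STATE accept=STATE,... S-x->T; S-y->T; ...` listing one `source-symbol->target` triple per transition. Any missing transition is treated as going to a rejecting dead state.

start=A; accept=A,B,C; A-0->B; A-1->A; B-0->B; B-1->C; C-0->D; C-1->A; D-0->D; D-1->D

Track partial matches of the forbidden pattern `010`. State D is a dead state reached once `010` has occurred; every other state accepts. A means no part of `010` is currently matched.
A 4-state machine:
       0  1 
>* A   B  A 
 * B   B  C 
 * C   D  A 
   D   D  D 
(> = start, * = accepting)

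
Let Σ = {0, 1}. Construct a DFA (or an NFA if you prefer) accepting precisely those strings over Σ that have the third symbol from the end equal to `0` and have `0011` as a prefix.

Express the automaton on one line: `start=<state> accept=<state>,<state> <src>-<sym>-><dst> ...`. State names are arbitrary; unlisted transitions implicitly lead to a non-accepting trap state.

Build one automaton per condition and run them in lockstep. One (15 states) tracks the last 3 symbols read; the other (6 states) tracks whether the input so far still matches the prefix `0011`. Each combined state is a pair, one component from each; accept when both components accept. Minimizing collapses redundant product states.
A 13-state machine:
          0    1  
>  S0     S1   S2 
   S1     S3   S2 
   S2     S2   S2 
   S3     S2   S4 
   S4     S2   S5 
 * S5     S6   S7 
   S6     S8   S9 
   S7     S6   S7 
   S8    S10  S11 
   S9    S12   S5 
 * S10   S10  S11 
 * S11   S12   S5 
 * S12    S8   S9 
(> = start, * = accepting)

start=S0 accept=S5,S10,S11,S12 S0-0->S1 S0-1->S2 S1-0->S3 S1-1->S2 S2-0->S2 S2-1->S2 S3-0->S2 S3-1->S4 S4-0->S2 S4-1->S5 S5-0->S6 S5-1->S7 S6-0->S8 S6-1->S9 S7-0->S6 S7-1->S7 S8-0->S10 S8-1->S11 S9-0->S12 S9-1->S5 S10-0->S10 S10-1->S11 S11-0->S12 S11-1->S5 S12-0->S8 S12-1->S9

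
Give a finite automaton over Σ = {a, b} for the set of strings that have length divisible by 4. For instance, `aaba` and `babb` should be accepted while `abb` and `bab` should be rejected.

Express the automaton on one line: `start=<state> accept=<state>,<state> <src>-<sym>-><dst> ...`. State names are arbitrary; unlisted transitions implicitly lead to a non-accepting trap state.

Count input length modulo 4: every symbol advances one step around the cycle s0 → s1 → s2 → s3 → s0. Accept at s0.
        a   b  
>* s0   s1  s1 
   s1   s2  s2 
   s2   s3  s3 
   s3   s0  s0 
(> = start, * = accepting)

start=s0 accept=s0 s0-a->s1 s0-b->s1 s1-a->s2 s1-b->s2 s2-a->s3 s2-b->s3 s3-a->s0 s3-b->s0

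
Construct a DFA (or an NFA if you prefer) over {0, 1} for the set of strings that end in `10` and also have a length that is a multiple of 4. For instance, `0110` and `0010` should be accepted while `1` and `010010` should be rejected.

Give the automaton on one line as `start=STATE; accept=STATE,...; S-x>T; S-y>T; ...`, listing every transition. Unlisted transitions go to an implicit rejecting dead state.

start=s0; accept=s10; s0-0>s1; s0-1>s2; s1-0>s3; s1-1>s4; s2-0>s5; s2-1>s4; s3-0>s6; s3-1>s7; s4-0>s8; s4-1>s7; s5-0>s6; s5-1>s7; s6-0>s0; s6-1>s9; s7-0>s10; s7-1>s9; s8-0>s0; s8-1>s9; s9-0>s11; s9-1>s2; s10-0>s1; s10-1>s2; s11-0>s3; s11-1>s4

Handle the two conditions separately and then intersect. The first has 3 states tracking how much of the suffix `10` has currently been matched; the second has 4 states tracking the input length modulo 4. A product state is a pair (one from each), accepting exactly when both do.
          0    1  
>  s0     s1   s2 
   s1     s3   s4 
   s2     s5   s4 
   s3     s6   s7 
   s4     s8   s7 
   s5     s6   s7 
   s6     s0   s9 
   s7    s10   s9 
   s8     s0   s9 
   s9    s11   s2 
 * s10    s1   s2 
   s11    s3   s4 
(> = start, * = accepting)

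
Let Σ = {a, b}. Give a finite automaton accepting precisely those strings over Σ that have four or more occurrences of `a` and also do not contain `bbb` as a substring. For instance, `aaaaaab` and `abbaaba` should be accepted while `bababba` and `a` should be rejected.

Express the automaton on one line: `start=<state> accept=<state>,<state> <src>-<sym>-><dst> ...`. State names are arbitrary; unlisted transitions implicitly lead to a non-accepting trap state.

start=s0 accept=s10,s14,s15,s18,s19,s21 s0-a->s1 s0-b->s2 s1-a->s3 s1-b->s4 s2-a->s1 s2-b->s5 s3-a->s6 s3-b->s7 s4-a->s3 s4-b->s8 s5-a->s1 s5-b->s9 s6-a->s10 s6-b->s11 s7-a->s6 s7-b->s12 s8-a->s3 s8-b->s13 s9-a->s13 s9-b->s9 s10-a->s14 s10-b->s15 s11-a->s10 s11-b->s16 s12-a->s6 s12-b->s17 s13-a->s17 s13-b->s13 s14-a->s14 s14-b->s18 s15-a->s14 s15-b->s19 s16-a->s10 s16-b->s20 s17-a->s20 s17-b->s17 s18-a->s14 s18-b->s21 s19-a->s14 s19-b->s22 s20-a->s22 s20-b->s20 s21-a->s14 s21-b->s23 s22-a->s23 s22-b->s22 s23-a->s23 s23-b->s23

Handle the two conditions separately and then intersect. The first has 6 states tracking the count of `a`s, saturating at 5; the second has 4 states tracking partial matches of the forbidden pattern `bbb`. A product state is a pair (one from each), accepting exactly when both do.
With 24 states:
          a    b  
>  s0     s1   s2 
   s1     s3   s4 
   s2     s1   s5 
   s3     s6   s7 
   s4     s3   s8 
   s5     s1   s9 
   s6    s10  s11 
   s7     s6  s12 
   s8     s3  s13 
   s9    s13   s9 
 * s10   s14  s15 
   s11   s10  s16 
   s12    s6  s17 
   s13   s17  s13 
 * s14   s14  s18 
 * s15   s14  s19 
   s16   s10  s20 
   s17   s20  s17 
 * s18   s14  s21 
 * s19   s14  s22 
   s20   s22  s20 
 * s21   s14  s23 
   s22   s23  s22 
   s23   s23  s23 
(> = start, * = accepting)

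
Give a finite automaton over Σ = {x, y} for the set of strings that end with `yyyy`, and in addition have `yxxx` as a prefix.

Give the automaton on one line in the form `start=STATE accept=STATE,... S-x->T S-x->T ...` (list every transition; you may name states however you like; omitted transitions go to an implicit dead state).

Build one automaton per condition and run them in lockstep. The first has 5 states tracking how much of the suffix `yyyy` has currently been matched; the second has 6 states tracking whether the input so far still matches the prefix `yxxx`. A product state is a pair (one from each), accepting exactly when both do.
With 14 states:
          x    y  
>  s0     s1   s2 
   s1     s1   s3 
   s2     s4   s5 
   s3     s1   s5 
   s4     s6   s3 
   s5     s1   s7 
   s6     s8   s3 
   s7     s1   s9 
   s8     s8  s10 
   s9     s1   s9 
   s10    s8  s11 
   s11    s8  s12 
   s12    s8  s13 
 * s13    s8  s13 
(> = start, * = accepting)

start=s0 accept=s13 s0-x->s1 s0-y->s2 s1-x->s1 s1-y->s3 s2-x->s4 s2-y->s5 s3-x->s1 s3-y->s5 s4-x->s6 s4-y->s3 s5-x->s1 s5-y->s7 s6-x->s8 s6-y->s3 s7-x->s1 s7-y->s9 s8-x->s8 s8-y->s10 s9-x->s1 s9-y->s9 s10-x->s8 s10-y->s11 s11-x->s8 s11-y->s12 s12-x->s8 s12-y->s13 s13-x->s8 s13-y->s13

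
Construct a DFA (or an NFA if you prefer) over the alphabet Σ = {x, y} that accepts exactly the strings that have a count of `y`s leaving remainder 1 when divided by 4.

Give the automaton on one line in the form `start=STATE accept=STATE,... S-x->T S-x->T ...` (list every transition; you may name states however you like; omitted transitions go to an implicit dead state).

Keep the running count of `y`s modulo 4: each `y` advances along the cycle S0 → S1 → S2 → S3 → S0 while other symbols loop. Accept at S1.
        x   y  
>  S0   S0  S1 
 * S1   S1  S2 
   S2   S2  S3 
   S3   S3  S0 
(> = start, * = accepting)

start=S0 accept=S1 S0-x->S0 S0-y->S1 S1-x->S1 S1-y->S2 S2-x->S2 S2-y->S3 S3-x->S3 S3-y->S0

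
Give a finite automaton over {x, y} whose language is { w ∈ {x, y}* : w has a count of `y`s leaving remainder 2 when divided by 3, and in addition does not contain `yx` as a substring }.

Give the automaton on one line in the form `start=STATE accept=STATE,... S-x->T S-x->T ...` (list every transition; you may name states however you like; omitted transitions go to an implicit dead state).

start=S0 accept=S3 S0-x->S0 S0-y->S1 S1-x->S2 S1-y->S3 S2-x->S2 S2-y->S2 S3-x->S2 S3-y->S4 S4-x->S2 S4-y->S1

Build one automaton per condition and run them in lockstep. One (3 states) tracks the count of `y`s modulo 3; the other (3 states) tracks partial matches of the forbidden pattern `yx`. Each combined state is a pair, one component from each; accept when both components accept. Minimizing collapses redundant product states.
A 5-state machine:
        x   y  
>  S0   S0  S1 
   S1   S2  S3 
   S2   S2  S2 
 * S3   S2  S4 
   S4   S2  S1 
(> = start, * = accepting)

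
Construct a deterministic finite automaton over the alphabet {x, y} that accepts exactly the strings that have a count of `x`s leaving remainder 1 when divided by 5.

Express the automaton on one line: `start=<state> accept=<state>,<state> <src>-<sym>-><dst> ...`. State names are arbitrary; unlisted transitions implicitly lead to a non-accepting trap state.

Keep the running count of `x`s modulo 5: each `x` advances along the cycle A → B → C → D → E → A while other symbols loop. Accept at B.
With 5 states:
       x  y 
>  A   B  A 
 * B   C  B 
   C   D  C 
   D   E  D 
   E   A  E 
(> = start, * = accepting)

start=A accept=B A-x->B A-y->A B-x->C B-y->B C-x->D C-y->C D-x->E D-y->D E-x->A E-y->E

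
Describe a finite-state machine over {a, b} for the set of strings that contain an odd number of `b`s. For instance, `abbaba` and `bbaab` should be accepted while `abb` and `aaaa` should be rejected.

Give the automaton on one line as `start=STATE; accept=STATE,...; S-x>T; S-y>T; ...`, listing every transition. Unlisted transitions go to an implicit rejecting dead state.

The only thing that matters is how many `b`s have appeared, reduced mod 2. Use one state per residue: S0 for 0, …, S1 for 1. Reading `b` moves to the next residue; anything else stays put. S1 is accepting.
With 2 states:
        a   b  
>  S0   S0  S1 
 * S1   S1  S0 
(> = start, * = accepting)

start=S0; accept=S1; S0-a>S0; S0-b>S1; S1-a>S1; S1-b>S0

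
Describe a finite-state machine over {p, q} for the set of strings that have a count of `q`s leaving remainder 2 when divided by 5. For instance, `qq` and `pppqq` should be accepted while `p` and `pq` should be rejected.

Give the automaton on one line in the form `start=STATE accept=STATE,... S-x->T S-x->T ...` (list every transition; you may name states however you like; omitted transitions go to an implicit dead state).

Keep the running count of `q`s modulo 5: each `q` advances along the cycle S0 → S1 → S2 → S3 → S4 → S0 while other symbols loop. Accept at S2.
With 5 states:
        p   q  
>  S0   S0  S1 
   S1   S1  S2 
 * S2   S2  S3 
   S3   S3  S4 
   S4   S4  S0 
(> = start, * = accepting)

start=S0 accept=S2 S0-p->S0 S0-q->S1 S1-p->S1 S1-q->S2 S2-p->S2 S2-q->S3 S3-p->S3 S3-q->S4 S4-p->S4 S4-q->S0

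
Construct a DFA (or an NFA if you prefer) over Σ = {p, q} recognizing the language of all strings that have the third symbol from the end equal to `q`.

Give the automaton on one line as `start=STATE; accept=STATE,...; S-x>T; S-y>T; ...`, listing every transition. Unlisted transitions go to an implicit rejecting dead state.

Because acceptance depends on a position counted from the end, the machine has to buffer the most recent 3 symbols. Make each state the string of the last up-to-3 symbols read; on input `x` shift the window left and append `x`. Accept when the buffered window has length 3 and begins with `q`.
       p  q 
>  A   B  C 
   B   D  E 
   C   F  G 
   D   H  I 
   E   J  K 
   F   L  M 
   G   N  O 
   H   H  I 
   I   J  K 
   J   L  M 
   K   N  O 
 * L   H  I 
 * M   J  K 
 * N   L  M 
 * O   N  O 
(> = start, * = accepting)

start=A; accept=L,M,N,O; A-p>B; A-q>C; B-p>D; B-q>E; C-p>F; C-q>G; D-p>H; D-q>I; E-p>J; E-q>K; F-p>L; F-q>M; G-p>N; G-q>O; H-p>H; H-q>I; I-p>J; I-q>K; J-p>L; J-q>M; K-p>N; K-q>O; L-p>H; L-q>I; M-p>J; M-q>K; N-p>L; N-q>M; O-p>N; O-q>O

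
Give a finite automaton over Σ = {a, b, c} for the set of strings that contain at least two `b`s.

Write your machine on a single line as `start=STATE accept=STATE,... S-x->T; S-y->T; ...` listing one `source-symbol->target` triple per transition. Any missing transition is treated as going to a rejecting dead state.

start=s0; accept=s2,s3; s0-a->s0; s0-b->s1; s0-c->s0; s1-a->s1; s1-b->s2; s1-c->s1; s2-a->s2; s2-b->s3; s2-c->s2; s3-a->s3; s3-b->s3; s3-c->s3

Only the number of `b`s matters, and only up to 3. Make a chain s0 → s1 → s2 → s3 advanced by each `b` (with s3 absorbing); every other symbol self-loops. The accepting set is {s2, s3}.
With 4 states:
        a   b   c  
>  s0   s0  s1  s0 
   s1   s1  s2  s1 
 * s2   s2  s3  s2 
 * s3   s3  s3  s3 
(> = start, * = accepting)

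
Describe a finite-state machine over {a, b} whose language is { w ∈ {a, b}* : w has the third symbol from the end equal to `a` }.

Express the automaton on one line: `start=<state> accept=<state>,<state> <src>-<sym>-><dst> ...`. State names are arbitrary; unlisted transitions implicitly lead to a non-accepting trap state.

Because acceptance depends on a position counted from the end, the machine has to buffer the most recent 3 symbols. Make each state the string of the last up-to-3 symbols read; on input `x` shift the window left and append `x`. Accept when the buffered window has length 3 and begins with `a`.
With 15 states:
          a    b  
>  q0     q1   q2 
   q1     q3   q4 
   q2     q5   q6 
   q3     q7   q8 
   q4     q9  q10 
   q5    q11  q12 
   q6    q13  q14 
 * q7     q7   q8 
 * q8     q9  q10 
 * q9    q11  q12 
 * q10   q13  q14 
   q11    q7   q8 
   q12    q9  q10 
   q13   q11  q12 
   q14   q13  q14 
(> = start, * = accepting)

start=q0 accept=q7,q8,q9,q10 q0-a->q1 q0-b->q2 q1-a->q3 q1-b->q4 q2-a->q5 q2-b->q6 q3-a->q7 q3-b->q8 q4-a->q9 q4-b->q10 q5-a->q11 q5-b->q12 q6-a->q13 q6-b->q14 q7-a->q7 q7-b->q8 q8-a->q9 q8-b->q10 q9-a->q11 q9-b->q12 q10-a->q13 q10-b->q14 q11-a->q7 q11-b->q8 q12-a->q9 q12-b->q10 q13-a->q11 q13-b->q12 q14-a->q13 q14-b->q14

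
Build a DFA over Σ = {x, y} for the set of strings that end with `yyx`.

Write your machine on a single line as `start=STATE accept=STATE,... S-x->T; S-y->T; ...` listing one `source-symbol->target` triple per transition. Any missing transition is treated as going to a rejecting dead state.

start=q0; accept=q3; q0-x->q0; q0-y->q1; q1-x->q0; q1-y->q2; q2-x->q3; q2-y->q2; q3-x->q0; q3-y->q1

Remember how much of `yyx` the current input suffix matches. State q0 means no match yet; q1 means the last symbol is `y`; q2 means the last 2 symbols are `yy`; q3 means the last 3 symbols are `yyx`. Only q3 accepts. On a mismatch, fall back to the longest proper suffix that is still a prefix of `yyx`.
A 4-state machine:
        x   y  
>  q0   q0  q1 
   q1   q0  q2 
   q2   q3  q2 
 * q3   q0  q1 
(> = start, * = accepting)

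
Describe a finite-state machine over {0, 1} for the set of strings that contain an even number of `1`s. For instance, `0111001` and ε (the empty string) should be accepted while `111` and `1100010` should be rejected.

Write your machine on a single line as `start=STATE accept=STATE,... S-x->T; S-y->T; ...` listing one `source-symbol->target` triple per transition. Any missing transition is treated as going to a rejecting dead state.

Keep the running count of `1`s modulo 2: each `1` advances along the cycle S0 → S1 → S0 while other symbols loop. Accept at S0.
        0   1  
>* S0   S0  S1 
   S1   S1  S0 
(> = start, * = accepting)

start=S0; accept=S0; S0-0->S0; S0-1->S1; S1-0->S1; S1-1->S0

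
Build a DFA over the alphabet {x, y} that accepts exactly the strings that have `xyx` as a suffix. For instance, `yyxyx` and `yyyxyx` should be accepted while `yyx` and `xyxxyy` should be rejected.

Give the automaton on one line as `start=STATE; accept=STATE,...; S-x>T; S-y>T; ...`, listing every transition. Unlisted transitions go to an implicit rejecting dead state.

Remember how much of `xyx` the current input suffix matches. State s0 means no match yet; s1 means the last symbol is `x`; s2 means the last 2 symbols are `xy`; s3 means the last 3 symbols are `xyx`. Only s3 accepts. On a mismatch, fall back to the longest proper suffix that is still a prefix of `xyx`.
4 states suffice.
        x   y  
>  s0   s1  s0 
   s1   s1  s2 
   s2   s3  s0 
 * s3   s1  s2 
(> = start, * = accepting)

start=s0; accept=s3; s0-x>s1; s0-y>s0; s1-x>s1; s1-y>s2; s2-x>s3; s2-y>s0; s3-x>s1; s3-y>s2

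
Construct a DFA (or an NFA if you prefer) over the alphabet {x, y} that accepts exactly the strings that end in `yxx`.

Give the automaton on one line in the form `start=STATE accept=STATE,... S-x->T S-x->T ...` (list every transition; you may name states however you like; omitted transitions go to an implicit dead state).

start=q0 accept=q3 q0-x->q0 q0-y->q1 q1-x->q2 q1-y->q1 q2-x->q3 q2-y->q1 q3-x->q0 q3-y->q1

Let each state record the length of the longest suffix of the input read so far that is also a prefix of `yxx`. q1 means the last symbol is `y`; q2 means the last 2 symbols are `yx`; q3 means the last 3 symbols are `yxx`. Accept only at q3, where the string currently ends in `yxx`.
With 4 states:
        x   y  
>  q0   q0  q1 
   q1   q2  q1 
   q2   q3  q1 
 * q3   q0  q1 
(> = start, * = accepting)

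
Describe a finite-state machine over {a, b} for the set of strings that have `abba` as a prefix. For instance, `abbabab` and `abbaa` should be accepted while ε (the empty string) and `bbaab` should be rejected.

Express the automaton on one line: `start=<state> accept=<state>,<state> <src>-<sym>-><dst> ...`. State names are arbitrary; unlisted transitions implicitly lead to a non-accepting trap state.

start=q0 accept=q4 q0-a->q1 q0-b->q5 q1-a->q5 q1-b->q2 q2-a->q5 q2-b->q3 q3-a->q4 q3-b->q5 q4-a->q4 q4-b->q4 q5-a->q5 q5-b->q5

Check the first 4 symbols one by one: q0 through q3 record how many have matched `abba` so far; any wrong symbol goes to the dead state q5. After all 4 match we enter the accepting sink q4.
6 states suffice.
        a   b  
>  q0   q1  q5 
   q1   q5  q2 
   q2   q5  q3 
   q3   q4  q5 
 * q4   q4  q4 
   q5   q5  q5 
(> = start, * = accepting)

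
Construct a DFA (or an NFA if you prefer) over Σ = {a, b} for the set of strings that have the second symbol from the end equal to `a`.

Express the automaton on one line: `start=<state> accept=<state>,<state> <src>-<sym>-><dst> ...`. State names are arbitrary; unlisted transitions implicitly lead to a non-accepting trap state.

start=q0 accept=q3,q4 q0-a->q1 q0-b->q2 q1-a->q3 q1-b->q4 q2-a->q5 q2-b->q6 q3-a->q3 q3-b->q4 q4-a->q5 q4-b->q6 q5-a->q3 q5-b->q4 q6-a->q5 q6-b->q6

Because acceptance depends on a position counted from the end, the machine has to buffer the most recent 2 symbols. Make each state the string of the last up-to-2 symbols read; on input `x` shift the window left and append `x`. Accept when the buffered window has length 2 and begins with `a`.
7 states suffice.
        a   b  
>  q0   q1  q2 
   q1   q3  q4 
   q2   q5  q6 
 * q3   q3  q4 
 * q4   q5  q6 
   q5   q3  q4 
   q6   q5  q6 
(> = start, * = accepting)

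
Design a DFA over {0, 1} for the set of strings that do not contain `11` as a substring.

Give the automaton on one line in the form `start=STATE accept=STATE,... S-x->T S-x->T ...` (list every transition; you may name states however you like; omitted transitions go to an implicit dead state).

This is the complement of 'contains `11`'. Use the same substring-matching states — A through C holding how much of `11` has just been matched — but flip the accepting set: everything except the trap C accepts.
       0  1 
>* A   A  B 
 * B   A  C 
   C   C  C 
(> = start, * = accepting)

start=A accept=A,B A-0->A A-1->B B-0->A B-1->C C-0->C C-1->C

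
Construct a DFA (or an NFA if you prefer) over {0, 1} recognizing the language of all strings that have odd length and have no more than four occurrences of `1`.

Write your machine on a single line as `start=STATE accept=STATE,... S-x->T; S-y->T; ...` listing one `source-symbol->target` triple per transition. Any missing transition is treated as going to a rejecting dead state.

Build one automaton per condition and run them in lockstep. One (2 states) tracks the input length modulo 2; the other (6 states) tracks the count of `1`s, saturating at 5. Each combined state is a pair, one component from each; accept when both components accept.
          0    1  
>  s0     s1   s2 
 * s1     s0   s3 
 * s2     s3   s4 
   s3     s2   s5 
   s4     s5   s6 
 * s5     s4   s7 
 * s6     s7   s8 
   s7     s6   s9 
   s8     s9  s10 
 * s9     s8  s11 
   s10   s11  s11 
   s11   s10  s10 
(> = start, * = accepting)

start=s0; accept=s1,s2,s5,s6,s9; s0-0->s1; s0-1->s2; s1-0->s0; s1-1->s3; s2-0->s3; s2-1->s4; s3-0->s2; s3-1->s5; s4-0->s5; s4-1->s6; s5-0->s4; s5-1->s7; s6-0->s7; s6-1->s8; s7-0->s6; s7-1->s9; s8-0->s9; s8-1->s10; s9-0->s8; s9-1->s11; s10-0->s11; s10-1->s11; s11-0->s10; s11-1->s10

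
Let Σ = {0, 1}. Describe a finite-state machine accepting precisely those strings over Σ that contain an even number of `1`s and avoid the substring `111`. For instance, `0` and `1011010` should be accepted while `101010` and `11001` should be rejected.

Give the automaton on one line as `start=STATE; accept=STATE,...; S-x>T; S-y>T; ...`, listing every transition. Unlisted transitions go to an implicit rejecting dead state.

Handle the two conditions separately and then intersect. The first has 2 states tracking the count of `1`s modulo 2; the second has 4 states tracking partial matches of the forbidden pattern `111`. A product state is a pair (one from each), accepting exactly when both do.
       0  1 
>* A   A  B 
   B   C  D 
   C   C  E 
 * D   A  F 
 * E   A  G 
   F   F  H 
   G   C  H 
   H   H  F 
(> = start, * = accepting)

start=A; accept=A,D,E; A-0>A; A-1>B; B-0>C; B-1>D; C-0>C; C-1>E; D-0>A; D-1>F; E-0>A; E-1>G; F-0>F; F-1>H; G-0>C; G-1>H; H-0>H; H-1>F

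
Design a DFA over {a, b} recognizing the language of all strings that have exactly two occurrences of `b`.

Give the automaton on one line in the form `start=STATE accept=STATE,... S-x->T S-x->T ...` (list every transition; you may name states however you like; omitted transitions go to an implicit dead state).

Count `b`s, saturating at 3: states q0 through q2 mean 0 through 2 `b`s seen; q3 means more than 2. Each `b` increments (capped at q3); other symbols loop. Accept from {q2}.
With 4 states:
        a   b  
>  q0   q0  q1 
   q1   q1  q2 
 * q2   q2  q3 
   q3   q3  q3 
(> = start, * = accepting)

start=q0 accept=q2 q0-a->q0 q0-b->q1 q1-a->q1 q1-b->q2 q2-a->q2 q2-b->q3 q3-a->q3 q3-b->q3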